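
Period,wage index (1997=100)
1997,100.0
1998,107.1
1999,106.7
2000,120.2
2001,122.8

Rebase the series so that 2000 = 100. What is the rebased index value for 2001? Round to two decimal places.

Rebased(2001) = 122.8 / 120.2 × 100 = 102.1631

102.16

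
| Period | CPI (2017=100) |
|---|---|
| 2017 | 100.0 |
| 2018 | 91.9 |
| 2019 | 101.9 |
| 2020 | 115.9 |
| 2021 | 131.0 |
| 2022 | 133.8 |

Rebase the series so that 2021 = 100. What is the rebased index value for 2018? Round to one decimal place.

Rebased(2018) = 91.9 / 131.0 × 100 = 70.1527

70.2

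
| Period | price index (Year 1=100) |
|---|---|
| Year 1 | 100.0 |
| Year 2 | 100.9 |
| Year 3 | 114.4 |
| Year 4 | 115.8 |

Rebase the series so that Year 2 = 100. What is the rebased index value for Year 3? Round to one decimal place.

Rebased(Year 3) = 114.4 / 100.9 × 100 = 113.3796

113.4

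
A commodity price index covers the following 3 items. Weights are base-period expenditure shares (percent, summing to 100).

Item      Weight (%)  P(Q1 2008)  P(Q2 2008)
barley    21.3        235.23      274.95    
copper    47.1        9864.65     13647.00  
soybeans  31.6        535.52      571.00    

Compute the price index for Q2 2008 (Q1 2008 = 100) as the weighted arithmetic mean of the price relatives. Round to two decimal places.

123.75

barley: 21.3 × (274.95/235.23) = 21.3 × 1.168856 = 24.8966
copper: 47.1 × (13647.00/9864.65) = 47.1 × 1.383425 = 65.1593
soybeans: 31.6 × (571.00/535.52) = 31.6 × 1.066253 = 33.6936
Index = Σ wᵢ·(p₁ᵢ/p₀ᵢ) = 24.8966 + 65.1593 + 33.6936 = 123.7495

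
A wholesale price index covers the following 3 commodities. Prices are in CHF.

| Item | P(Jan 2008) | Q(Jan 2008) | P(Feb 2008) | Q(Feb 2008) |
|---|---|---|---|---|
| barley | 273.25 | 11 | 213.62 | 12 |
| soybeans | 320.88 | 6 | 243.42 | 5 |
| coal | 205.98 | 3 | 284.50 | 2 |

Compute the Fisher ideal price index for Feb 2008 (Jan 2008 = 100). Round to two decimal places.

83.09

Laspeyres component (base-period weights):
ΣP(Feb 2008)Q(Jan 2008) = 213.62×11 + 243.42×6 + 284.50×3 = 2349.82 + 1460.52 + 853.5 = 4663.84
ΣP(Jan 2008)Q(Jan 2008) = 273.25×11 + 320.88×6 + 205.98×3 = 3005.75 + 1925.28 + 617.94 = 5548.97
L = 4663.84 / 5548.97 × 100 = 84.0488
Paasche component (current-period weights):
ΣP(Feb 2008)Q(Feb 2008) = 213.62×12 + 243.42×5 + 284.50×2 = 2563.44 + 1217.1 + 569 = 4349.54
ΣP(Jan 2008)Q(Feb 2008) = 273.25×12 + 320.88×5 + 205.98×2 = 3279 + 1604.4 + 411.96 = 5295.36
P = 4349.54 / 5295.36 × 100 = 82.1387
Fisher = √(L × P) = √(84.0488 × 82.1387) = 83.0882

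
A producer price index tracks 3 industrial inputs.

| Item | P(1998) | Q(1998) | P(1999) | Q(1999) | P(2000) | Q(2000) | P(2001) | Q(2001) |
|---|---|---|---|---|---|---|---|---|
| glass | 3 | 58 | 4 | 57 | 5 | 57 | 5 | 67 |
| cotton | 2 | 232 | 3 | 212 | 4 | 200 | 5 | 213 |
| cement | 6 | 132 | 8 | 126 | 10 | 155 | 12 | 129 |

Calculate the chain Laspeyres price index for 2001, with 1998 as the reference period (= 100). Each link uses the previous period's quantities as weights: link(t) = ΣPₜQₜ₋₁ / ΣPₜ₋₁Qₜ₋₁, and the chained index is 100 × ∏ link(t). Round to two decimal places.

211.68

Link 1998→1999:
ΣP(1999)Q(1998) = 4×58 + 3×232 + 8×132 = 232 + 696 + 1056 = 1984
ΣP(1998)Q(1998) = 3×58 + 2×232 + 6×132 = 174 + 464 + 792 = 1430
link = 1984/1430 = 1.387413
Link 1999→2000:
ΣP(2000)Q(1999) = 5×57 + 4×212 + 10×126 = 285 + 848 + 1260 = 2393
ΣP(1999)Q(1999) = 4×57 + 3×212 + 8×126 = 228 + 636 + 1008 = 1872
link = 2393/1872 = 1.278312
Link 2000→2001:
ΣP(2001)Q(2000) = 5×57 + 5×200 + 12×155 = 285 + 1000 + 1860 = 3145
ΣP(2000)Q(2000) = 5×57 + 4×200 + 10×155 = 285 + 800 + 1550 = 2635
link = 3145/2635 = 1.193548
Chained index = 100 × 1.387413 × 1.278312 × 1.193548 = 211.6813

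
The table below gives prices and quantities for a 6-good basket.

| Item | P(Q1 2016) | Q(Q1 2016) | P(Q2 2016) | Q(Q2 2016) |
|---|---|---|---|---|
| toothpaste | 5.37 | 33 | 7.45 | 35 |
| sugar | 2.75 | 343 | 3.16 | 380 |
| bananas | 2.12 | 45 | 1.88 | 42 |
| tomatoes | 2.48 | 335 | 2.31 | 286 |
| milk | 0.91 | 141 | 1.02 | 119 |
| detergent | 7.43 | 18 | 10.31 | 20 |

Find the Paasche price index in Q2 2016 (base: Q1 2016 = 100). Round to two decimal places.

Paasche price index uses current-period quantities as weights.
ΣP(Q2 2016)·Q(Q2 2016) = 7.45×35 + 3.16×380 + 1.88×42 + 2.31×286 + 1.02×119 + 10.31×20 = 260.75 + 1200.8 + 78.96 + 660.66 + 121.38 + 206.2 = 2528.75
ΣP(Q1 2016)·Q(Q2 2016) = 5.37×35 + 2.75×380 + 2.12×42 + 2.48×286 + 0.91×119 + 7.43×20 = 187.95 + 1045 + 89.04 + 709.28 + 108.29 + 148.6 = 2288.16
Index = 2528.75 / 2288.16 × 100 = 110.5146

110.51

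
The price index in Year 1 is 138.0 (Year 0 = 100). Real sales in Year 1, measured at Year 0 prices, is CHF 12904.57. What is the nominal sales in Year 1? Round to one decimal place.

Nominal = Real × (Index/100) = 12904.57 × (138.0/100)
        = 12904.57 × 1.380 = 17808.3066

17808.3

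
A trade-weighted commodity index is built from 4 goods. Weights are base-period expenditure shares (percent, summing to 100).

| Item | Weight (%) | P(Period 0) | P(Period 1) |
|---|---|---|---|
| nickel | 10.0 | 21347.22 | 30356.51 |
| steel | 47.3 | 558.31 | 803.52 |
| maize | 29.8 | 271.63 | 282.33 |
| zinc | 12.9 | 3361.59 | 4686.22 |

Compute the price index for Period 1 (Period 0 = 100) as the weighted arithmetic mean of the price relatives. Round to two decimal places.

131.25

nickel: 10.0 × (30356.51/21347.22) = 10.0 × 1.422036 = 14.2204
steel: 47.3 × (803.52/558.31) = 47.3 × 1.439200 = 68.0742
maize: 29.8 × (282.33/271.63) = 29.8 × 1.039392 = 30.9739
zinc: 12.9 × (4686.22/3361.59) = 12.9 × 1.394049 = 17.9832
Index = Σ wᵢ·(p₁ᵢ/p₀ᵢ) = 14.2204 + 68.0742 + 30.9739 + 17.9832 = 131.2516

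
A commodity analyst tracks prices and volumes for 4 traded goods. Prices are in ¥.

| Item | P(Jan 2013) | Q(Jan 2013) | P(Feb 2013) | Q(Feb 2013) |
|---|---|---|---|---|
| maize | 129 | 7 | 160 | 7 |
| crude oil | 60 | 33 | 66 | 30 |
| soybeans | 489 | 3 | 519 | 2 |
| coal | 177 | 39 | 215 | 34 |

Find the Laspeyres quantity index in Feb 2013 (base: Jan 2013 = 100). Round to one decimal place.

86.2

Laspeyres quantity index uses base-period prices as weights.
ΣP(Jan 2013)·Q(Feb 2013) = 129×7 + 60×30 + 489×2 + 177×34 = 903 + 1800 + 978 + 6018 = 9699
ΣP(Jan 2013)·Q(Jan 2013) = 129×7 + 60×33 + 489×3 + 177×39 = 903 + 1980 + 1467 + 6903 = 11253
Index = 9699 / 11253 × 100 = 86.1903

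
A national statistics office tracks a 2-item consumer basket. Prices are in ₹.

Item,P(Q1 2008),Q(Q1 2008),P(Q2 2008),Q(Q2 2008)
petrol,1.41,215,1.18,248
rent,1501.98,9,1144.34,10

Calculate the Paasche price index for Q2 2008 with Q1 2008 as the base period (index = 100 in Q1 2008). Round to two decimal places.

Paasche price index uses current-period quantities as weights.
ΣP(Q2 2008)·Q(Q2 2008) = 1.18×248 + 1144.34×10 = 292.64 + 11443.4 = 11736.04
ΣP(Q1 2008)·Q(Q2 2008) = 1.41×248 + 1501.98×10 = 349.68 + 15019.8 = 15369.48
Index = 11736.04 / 15369.48 × 100 = 76.3594

76.36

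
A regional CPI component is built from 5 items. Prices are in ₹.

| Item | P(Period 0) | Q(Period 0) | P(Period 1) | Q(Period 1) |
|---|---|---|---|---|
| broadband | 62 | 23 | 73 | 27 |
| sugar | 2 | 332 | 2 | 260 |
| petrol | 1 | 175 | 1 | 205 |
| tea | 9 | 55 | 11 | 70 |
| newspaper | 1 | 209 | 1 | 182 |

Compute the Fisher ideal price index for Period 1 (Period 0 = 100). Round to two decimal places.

112.92

Laspeyres component (base-period weights):
ΣP(Period 1)Q(Period 0) = 73×23 + 2×332 + 1×175 + 11×55 + 1×209 = 1679 + 664 + 175 + 605 + 209 = 3332
ΣP(Period 0)Q(Period 0) = 62×23 + 2×332 + 1×175 + 9×55 + 1×209 = 1426 + 664 + 175 + 495 + 209 = 2969
L = 3332 / 2969 × 100 = 112.2263
Paasche component (current-period weights):
ΣP(Period 1)Q(Period 1) = 73×27 + 2×260 + 1×205 + 11×70 + 1×182 = 1971 + 520 + 205 + 770 + 182 = 3648
ΣP(Period 0)Q(Period 1) = 62×27 + 2×260 + 1×205 + 9×70 + 1×182 = 1674 + 520 + 205 + 630 + 182 = 3211
P = 3648 / 3211 × 100 = 113.6095
Fisher = √(L × P) = √(112.2263 × 113.6095) = 112.9158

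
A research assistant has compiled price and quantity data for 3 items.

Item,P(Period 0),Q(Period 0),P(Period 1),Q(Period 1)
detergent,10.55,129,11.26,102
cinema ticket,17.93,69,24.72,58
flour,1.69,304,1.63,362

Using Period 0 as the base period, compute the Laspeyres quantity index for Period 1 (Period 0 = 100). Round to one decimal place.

87.7

Laspeyres quantity index uses base-period prices as weights.
ΣP(Period 0)·Q(Period 1) = 10.55×102 + 17.93×58 + 1.69×362 = 1076.1 + 1039.94 + 611.78 = 2727.82
ΣP(Period 0)·Q(Period 0) = 10.55×129 + 17.93×69 + 1.69×304 = 1360.95 + 1237.17 + 513.76 = 3111.88
Index = 2727.82 / 3111.88 × 100 = 87.6583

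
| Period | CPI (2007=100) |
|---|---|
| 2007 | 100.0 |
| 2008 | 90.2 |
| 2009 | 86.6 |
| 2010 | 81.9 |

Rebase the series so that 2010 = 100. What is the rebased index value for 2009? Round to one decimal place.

105.7

Rebased(2009) = 86.6 / 81.9 × 100 = 105.7387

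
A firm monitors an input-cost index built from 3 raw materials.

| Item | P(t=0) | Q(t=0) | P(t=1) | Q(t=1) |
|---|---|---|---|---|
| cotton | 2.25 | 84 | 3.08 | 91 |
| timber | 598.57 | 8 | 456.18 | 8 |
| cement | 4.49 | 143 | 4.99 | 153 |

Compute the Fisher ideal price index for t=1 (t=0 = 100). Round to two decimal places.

Laspeyres component (base-period weights):
ΣP(t=1)Q(t=0) = 3.08×84 + 456.18×8 + 4.99×143 = 258.72 + 3649.44 + 713.57 = 4621.73
ΣP(t=0)Q(t=0) = 2.25×84 + 598.57×8 + 4.49×143 = 189 + 4788.56 + 642.07 = 5619.63
L = 4621.73 / 5619.63 × 100 = 82.2426
Paasche component (current-period weights):
ΣP(t=1)Q(t=1) = 3.08×91 + 456.18×8 + 4.99×153 = 280.28 + 3649.44 + 763.47 = 4693.19
ΣP(t=0)Q(t=1) = 2.25×91 + 598.57×8 + 4.49×153 = 204.75 + 4788.56 + 686.97 = 5680.28
P = 4693.19 / 5680.28 × 100 = 82.6225
Fisher = √(L × P) = √(82.2426 × 82.6225) = 82.4323

82.43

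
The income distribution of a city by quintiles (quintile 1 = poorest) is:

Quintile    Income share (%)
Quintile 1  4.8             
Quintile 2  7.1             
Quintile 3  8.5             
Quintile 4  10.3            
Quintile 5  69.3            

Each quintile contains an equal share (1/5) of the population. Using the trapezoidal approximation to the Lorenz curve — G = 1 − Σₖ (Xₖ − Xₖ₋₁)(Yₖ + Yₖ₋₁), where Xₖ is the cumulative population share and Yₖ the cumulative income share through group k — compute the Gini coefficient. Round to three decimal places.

Cumulative income shares Yₖ: 0.0480, 0.1190, 0.2040, 0.3070, 1.0000
Σ (Xₖ−Xₖ₋₁)(Yₖ+Yₖ₋₁) = (1/5)(0.0480+0.0000) + (1/5)(0.1190+0.0480) + (1/5)(0.2040+0.1190) + (1/5)(0.3070+0.2040) + (1/5)(1.0000+0.3070)
  = 0.0096 + 0.0334 + 0.0646 + 0.1022 + 0.2614 = 0.4712
G = 1 − 0.4712 = 0.5288

0.529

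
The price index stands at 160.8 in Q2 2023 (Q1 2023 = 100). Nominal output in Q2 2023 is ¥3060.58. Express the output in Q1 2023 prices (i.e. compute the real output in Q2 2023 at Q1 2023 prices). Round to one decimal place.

Real = Nominal ÷ (Index/100) = 3060.58 ÷ (160.8/100)
     = 3060.58 ÷ 1.608 = 1903.3458

1903.3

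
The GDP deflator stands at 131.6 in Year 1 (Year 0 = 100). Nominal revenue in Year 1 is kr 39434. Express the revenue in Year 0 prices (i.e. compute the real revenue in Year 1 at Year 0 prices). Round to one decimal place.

29965.0

Real = Nominal ÷ (Index/100) = 39434 ÷ (131.6/100)
     = 39434 ÷ 1.316 = 29965.0456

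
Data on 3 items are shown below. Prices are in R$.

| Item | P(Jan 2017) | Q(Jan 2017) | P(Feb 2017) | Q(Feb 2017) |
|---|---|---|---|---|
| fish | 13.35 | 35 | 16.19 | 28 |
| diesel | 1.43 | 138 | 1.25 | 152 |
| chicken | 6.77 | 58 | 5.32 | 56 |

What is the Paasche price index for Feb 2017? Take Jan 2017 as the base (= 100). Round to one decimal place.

Paasche price index uses current-period quantities as weights.
ΣP(Feb 2017)·Q(Feb 2017) = 16.19×28 + 1.25×152 + 5.32×56 = 453.32 + 190 + 297.92 = 941.24
ΣP(Jan 2017)·Q(Feb 2017) = 13.35×28 + 1.43×152 + 6.77×56 = 373.8 + 217.36 + 379.12 = 970.28
Index = 941.24 / 970.28 × 100 = 97.0070

97.0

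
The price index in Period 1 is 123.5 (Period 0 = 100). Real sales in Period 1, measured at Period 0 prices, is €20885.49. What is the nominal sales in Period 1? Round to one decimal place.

25793.6

Nominal = Real × (Index/100) = 20885.49 × (123.5/100)
        = 20885.49 × 1.235 = 25793.5802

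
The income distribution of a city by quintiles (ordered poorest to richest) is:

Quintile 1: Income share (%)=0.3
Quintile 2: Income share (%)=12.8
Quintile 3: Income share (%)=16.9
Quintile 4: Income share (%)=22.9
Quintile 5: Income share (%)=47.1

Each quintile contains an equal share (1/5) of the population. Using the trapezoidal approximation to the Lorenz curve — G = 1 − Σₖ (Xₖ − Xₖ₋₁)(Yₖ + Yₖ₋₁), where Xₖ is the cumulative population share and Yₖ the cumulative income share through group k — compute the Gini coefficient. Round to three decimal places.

0.415

Cumulative income shares Yₖ: 0.0030, 0.1310, 0.3000, 0.5290, 1.0000
Σ (Xₖ−Xₖ₋₁)(Yₖ+Yₖ₋₁) = (1/5)(0.0030+0.0000) + (1/5)(0.1310+0.0030) + (1/5)(0.3000+0.1310) + (1/5)(0.5290+0.3000) + (1/5)(1.0000+0.5290)
  = 0.0006 + 0.0268 + 0.0862 + 0.1658 + 0.3058 = 0.5852
G = 1 − 0.5852 = 0.4148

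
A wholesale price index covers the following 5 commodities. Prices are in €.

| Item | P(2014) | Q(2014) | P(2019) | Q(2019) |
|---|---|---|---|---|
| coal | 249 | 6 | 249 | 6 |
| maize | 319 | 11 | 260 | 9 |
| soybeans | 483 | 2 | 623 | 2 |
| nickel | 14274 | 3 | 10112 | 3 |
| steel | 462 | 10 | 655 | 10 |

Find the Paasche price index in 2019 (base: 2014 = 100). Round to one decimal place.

Paasche price index uses current-period quantities as weights.
ΣP(2019)·Q(2019) = 249×6 + 260×9 + 623×2 + 10112×3 + 655×10 = 1494 + 2340 + 1246 + 30336 + 6550 = 41966
ΣP(2014)·Q(2019) = 249×6 + 319×9 + 483×2 + 14274×3 + 462×10 = 1494 + 2871 + 966 + 42822 + 4620 = 52773
Index = 41966 / 52773 × 100 = 79.5217

79.5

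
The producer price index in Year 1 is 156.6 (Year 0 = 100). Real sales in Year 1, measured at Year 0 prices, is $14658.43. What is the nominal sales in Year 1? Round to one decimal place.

22955.1

Nominal = Real × (Index/100) = 14658.43 × (156.6/100)
        = 14658.43 × 1.566 = 22955.1014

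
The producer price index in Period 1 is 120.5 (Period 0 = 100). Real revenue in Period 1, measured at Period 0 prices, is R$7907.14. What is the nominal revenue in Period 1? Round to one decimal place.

Nominal = Real × (Index/100) = 7907.14 × (120.5/100)
        = 7907.14 × 1.205 = 9528.1037

9528.1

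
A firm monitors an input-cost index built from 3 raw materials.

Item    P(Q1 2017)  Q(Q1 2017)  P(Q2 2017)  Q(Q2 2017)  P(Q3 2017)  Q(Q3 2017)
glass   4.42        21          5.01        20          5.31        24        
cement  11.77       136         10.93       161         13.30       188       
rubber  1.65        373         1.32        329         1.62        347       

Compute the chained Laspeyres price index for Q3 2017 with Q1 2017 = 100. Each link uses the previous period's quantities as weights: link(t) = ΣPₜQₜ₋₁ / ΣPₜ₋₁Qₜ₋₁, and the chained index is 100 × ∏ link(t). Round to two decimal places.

109.39

Link Q1 2017→Q2 2017:
ΣP(Q2 2017)Q(Q1 2017) = 5.01×21 + 10.93×136 + 1.32×373 = 105.21 + 1486.48 + 492.36 = 2084.05
ΣP(Q1 2017)Q(Q1 2017) = 4.42×21 + 11.77×136 + 1.65×373 = 92.82 + 1600.72 + 615.45 = 2308.99
link = 2084.05/2308.99 = 0.902581
Link Q2 2017→Q3 2017:
ΣP(Q3 2017)Q(Q2 2017) = 5.31×20 + 13.30×161 + 1.62×329 = 106.2 + 2141.3 + 532.98 = 2780.48
ΣP(Q2 2017)Q(Q2 2017) = 5.01×20 + 10.93×161 + 1.32×329 = 100.2 + 1759.73 + 434.28 = 2294.21
link = 2780.48/2294.21 = 1.211955
Chained index = 100 × 0.902581 × 1.211955 = 109.3888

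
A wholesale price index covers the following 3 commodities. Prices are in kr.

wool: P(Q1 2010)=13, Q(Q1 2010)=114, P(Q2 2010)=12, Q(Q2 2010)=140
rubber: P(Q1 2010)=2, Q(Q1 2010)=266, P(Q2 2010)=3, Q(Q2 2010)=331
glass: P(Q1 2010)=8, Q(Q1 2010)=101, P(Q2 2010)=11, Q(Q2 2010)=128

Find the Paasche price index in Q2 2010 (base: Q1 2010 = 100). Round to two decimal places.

Paasche price index uses current-period quantities as weights.
ΣP(Q2 2010)·Q(Q2 2010) = 12×140 + 3×331 + 11×128 = 1680 + 993 + 1408 = 4081
ΣP(Q1 2010)·Q(Q2 2010) = 13×140 + 2×331 + 8×128 = 1820 + 662 + 1024 = 3506
Index = 4081 / 3506 × 100 = 116.4005

116.40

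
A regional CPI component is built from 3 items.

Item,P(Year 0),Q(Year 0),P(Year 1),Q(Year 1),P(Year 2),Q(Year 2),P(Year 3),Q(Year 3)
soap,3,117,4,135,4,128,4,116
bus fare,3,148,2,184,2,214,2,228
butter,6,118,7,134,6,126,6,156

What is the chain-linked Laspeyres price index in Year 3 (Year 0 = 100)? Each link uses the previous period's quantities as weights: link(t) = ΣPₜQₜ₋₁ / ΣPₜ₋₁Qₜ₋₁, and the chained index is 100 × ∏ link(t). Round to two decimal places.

Link Year 0→Year 1:
ΣP(Year 1)Q(Year 0) = 4×117 + 2×148 + 7×118 = 468 + 296 + 826 = 1590
ΣP(Year 0)Q(Year 0) = 3×117 + 3×148 + 6×118 = 351 + 444 + 708 = 1503
link = 1590/1503 = 1.057884
Link Year 1→Year 2:
ΣP(Year 2)Q(Year 1) = 4×135 + 2×184 + 6×134 = 540 + 368 + 804 = 1712
ΣP(Year 1)Q(Year 1) = 4×135 + 2×184 + 7×134 = 540 + 368 + 938 = 1846
link = 1712/1846 = 0.927411
Link Year 2→Year 3:
ΣP(Year 3)Q(Year 2) = 4×128 + 2×214 + 6×126 = 512 + 428 + 756 = 1696
ΣP(Year 2)Q(Year 2) = 4×128 + 2×214 + 6×126 = 512 + 428 + 756 = 1696
link = 1696/1696 = 1.000000
Chained index = 100 × 1.057884 × 0.927411 × 1.000000 = 98.1093

98.11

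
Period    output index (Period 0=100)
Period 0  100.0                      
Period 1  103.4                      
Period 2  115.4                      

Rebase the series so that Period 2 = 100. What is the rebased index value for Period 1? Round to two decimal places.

Rebased(Period 1) = 103.4 / 115.4 × 100 = 89.6014

89.60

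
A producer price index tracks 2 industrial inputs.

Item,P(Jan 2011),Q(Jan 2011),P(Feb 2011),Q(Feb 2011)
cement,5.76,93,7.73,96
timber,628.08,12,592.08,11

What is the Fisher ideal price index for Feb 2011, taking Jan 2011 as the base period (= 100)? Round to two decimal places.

Laspeyres component (base-period weights):
ΣP(Feb 2011)Q(Jan 2011) = 7.73×93 + 592.08×12 = 718.89 + 7104.96 = 7823.85
ΣP(Jan 2011)Q(Jan 2011) = 5.76×93 + 628.08×12 = 535.68 + 7536.96 = 8072.64
L = 7823.85 / 8072.64 × 100 = 96.9181
Paasche component (current-period weights):
ΣP(Feb 2011)Q(Feb 2011) = 7.73×96 + 592.08×11 = 742.08 + 6512.88 = 7254.96
ΣP(Jan 2011)Q(Feb 2011) = 5.76×96 + 628.08×11 = 552.96 + 6908.88 = 7461.84
P = 7254.96 / 7461.84 × 100 = 97.2275
Fisher = √(L × P) = √(96.9181 × 97.2275) = 97.0727

97.07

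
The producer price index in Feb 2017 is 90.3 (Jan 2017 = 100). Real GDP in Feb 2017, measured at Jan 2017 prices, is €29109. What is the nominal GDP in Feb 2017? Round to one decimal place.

Nominal = Real × (Index/100) = 29109 × (90.3/100)
        = 29109 × 0.903 = 26285.4270

26285.4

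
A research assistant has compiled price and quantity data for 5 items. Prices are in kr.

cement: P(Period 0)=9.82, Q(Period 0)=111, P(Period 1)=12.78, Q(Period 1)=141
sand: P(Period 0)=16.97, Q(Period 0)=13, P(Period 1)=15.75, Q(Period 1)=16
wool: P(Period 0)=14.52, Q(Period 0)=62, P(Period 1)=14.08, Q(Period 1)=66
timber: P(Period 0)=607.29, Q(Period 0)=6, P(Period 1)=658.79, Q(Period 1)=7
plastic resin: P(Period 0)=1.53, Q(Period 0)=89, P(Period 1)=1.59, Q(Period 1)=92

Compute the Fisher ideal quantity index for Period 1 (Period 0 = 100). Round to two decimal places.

Laspeyres component (base-period weights):
ΣP(Period 0)Q(Period 1) = 9.82×141 + 16.97×16 + 14.52×66 + 607.29×7 + 1.53×92 = 1384.62 + 271.52 + 958.32 + 4251.03 + 140.76 = 7006.25
ΣP(Period 0)Q(Period 0) = 9.82×111 + 16.97×13 + 14.52×62 + 607.29×6 + 1.53×89 = 1090.02 + 220.61 + 900.24 + 3643.74 + 136.17 = 5990.78
L = 7006.25 / 5990.78 × 100 = 116.9505
Paasche component (current-period weights):
ΣP(Period 1)Q(Period 1) = 12.78×141 + 15.75×16 + 14.08×66 + 658.79×7 + 1.59×92 = 1801.98 + 252 + 929.28 + 4611.53 + 146.28 = 7741.07
ΣP(Period 1)Q(Period 0) = 12.78×111 + 15.75×13 + 14.08×62 + 658.79×6 + 1.59×89 = 1418.58 + 204.75 + 872.96 + 3952.74 + 141.51 = 6590.54
P = 7741.07 / 6590.54 × 100 = 117.4573
Fisher = √(L × P) = √(116.9505 × 117.4573) = 117.2036

117.20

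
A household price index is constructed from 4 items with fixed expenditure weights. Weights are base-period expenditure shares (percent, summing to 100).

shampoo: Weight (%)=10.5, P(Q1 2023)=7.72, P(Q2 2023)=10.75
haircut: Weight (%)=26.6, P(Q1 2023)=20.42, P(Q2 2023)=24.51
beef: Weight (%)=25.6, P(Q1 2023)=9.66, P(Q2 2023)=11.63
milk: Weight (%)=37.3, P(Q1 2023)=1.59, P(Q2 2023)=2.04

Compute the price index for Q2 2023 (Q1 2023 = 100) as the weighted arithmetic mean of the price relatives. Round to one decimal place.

125.2

shampoo: 10.5 × (10.75/7.72) = 10.5 × 1.392487 = 14.6211
haircut: 26.6 × (24.51/20.42) = 26.6 × 1.200294 = 31.9278
beef: 25.6 × (11.63/9.66) = 25.6 × 1.203934 = 30.8207
milk: 37.3 × (2.04/1.59) = 37.3 × 1.283019 = 47.8566
Index = Σ wᵢ·(p₁ᵢ/p₀ᵢ) = 14.6211 + 31.9278 + 30.8207 + 47.8566 = 125.2262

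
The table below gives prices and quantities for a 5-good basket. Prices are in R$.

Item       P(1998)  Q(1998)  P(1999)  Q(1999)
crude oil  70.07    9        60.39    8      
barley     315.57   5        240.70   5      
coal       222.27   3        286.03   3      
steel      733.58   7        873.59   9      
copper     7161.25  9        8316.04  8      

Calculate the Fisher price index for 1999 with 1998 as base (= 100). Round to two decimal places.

115.34

Laspeyres component (base-period weights):
ΣP(1999)Q(1998) = 60.39×9 + 240.70×5 + 286.03×3 + 873.59×7 + 8316.04×9 = 543.51 + 1203.5 + 858.09 + 6115.13 + 74844.36 = 83564.59
ΣP(1998)Q(1998) = 70.07×9 + 315.57×5 + 222.27×3 + 733.58×7 + 7161.25×9 = 630.63 + 1577.85 + 666.81 + 5135.06 + 64451.25 = 72461.6
L = 83564.59 / 72461.6 × 100 = 115.3226
Paasche component (current-period weights):
ΣP(1999)Q(1999) = 60.39×8 + 240.70×5 + 286.03×3 + 873.59×9 + 8316.04×8 = 483.12 + 1203.5 + 858.09 + 7862.31 + 66528.32 = 76935.34
ΣP(1998)Q(1999) = 70.07×8 + 315.57×5 + 222.27×3 + 733.58×9 + 7161.25×8 = 560.56 + 1577.85 + 666.81 + 6602.22 + 57290 = 66697.44
P = 76935.34 / 66697.44 × 100 = 115.3498
Fisher = √(L × P) = √(115.3226 × 115.3498) = 115.3362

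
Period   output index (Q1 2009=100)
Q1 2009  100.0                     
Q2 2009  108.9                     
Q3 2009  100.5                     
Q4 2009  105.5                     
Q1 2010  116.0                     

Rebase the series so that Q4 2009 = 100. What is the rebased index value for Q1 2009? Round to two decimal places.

Rebased(Q1 2009) = 100.0 / 105.5 × 100 = 94.7867

94.79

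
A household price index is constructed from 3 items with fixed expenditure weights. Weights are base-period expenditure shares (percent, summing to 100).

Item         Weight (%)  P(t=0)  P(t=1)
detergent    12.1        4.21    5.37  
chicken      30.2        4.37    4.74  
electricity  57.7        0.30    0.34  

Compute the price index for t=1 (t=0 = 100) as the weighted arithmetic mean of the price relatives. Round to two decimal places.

113.58

detergent: 12.1 × (5.37/4.21) = 12.1 × 1.275534 = 15.4340
chicken: 30.2 × (4.74/4.37) = 30.2 × 1.084668 = 32.7570
electricity: 57.7 × (0.34/0.30) = 57.7 × 1.133333 = 65.3933
Index = Σ wᵢ·(p₁ᵢ/p₀ᵢ) = 15.4340 + 32.7570 + 65.3933 = 113.5843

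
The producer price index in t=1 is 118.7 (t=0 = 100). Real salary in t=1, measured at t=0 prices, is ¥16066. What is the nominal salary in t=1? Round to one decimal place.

19070.3

Nominal = Real × (Index/100) = 16066 × (118.7/100)
        = 16066 × 1.187 = 19070.3420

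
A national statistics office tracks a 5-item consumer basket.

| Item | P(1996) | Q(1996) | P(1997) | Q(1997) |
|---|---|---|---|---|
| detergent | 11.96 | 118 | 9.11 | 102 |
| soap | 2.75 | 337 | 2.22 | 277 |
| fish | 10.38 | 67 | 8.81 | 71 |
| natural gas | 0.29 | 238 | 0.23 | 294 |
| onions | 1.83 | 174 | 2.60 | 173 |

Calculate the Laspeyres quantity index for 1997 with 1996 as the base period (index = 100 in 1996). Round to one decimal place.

Laspeyres quantity index uses base-period prices as weights.
ΣP(1996)·Q(1997) = 11.96×102 + 2.75×277 + 10.38×71 + 0.29×294 + 1.83×173 = 1219.92 + 761.75 + 736.98 + 85.26 + 316.59 = 3120.5
ΣP(1996)·Q(1996) = 11.96×118 + 2.75×337 + 10.38×67 + 0.29×238 + 1.83×174 = 1411.28 + 926.75 + 695.46 + 69.02 + 318.42 = 3420.93
Index = 3120.5 / 3420.93 × 100 = 91.2179

91.2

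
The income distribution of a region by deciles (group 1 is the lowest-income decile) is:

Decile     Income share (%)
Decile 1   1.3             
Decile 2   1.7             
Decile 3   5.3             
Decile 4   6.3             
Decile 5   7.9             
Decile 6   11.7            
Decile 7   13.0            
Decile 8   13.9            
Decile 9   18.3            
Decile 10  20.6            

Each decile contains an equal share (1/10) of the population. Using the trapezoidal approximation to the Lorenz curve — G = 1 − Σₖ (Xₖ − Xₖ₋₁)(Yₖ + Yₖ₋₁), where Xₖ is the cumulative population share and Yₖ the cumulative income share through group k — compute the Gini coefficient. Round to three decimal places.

0.357

Cumulative income shares Yₖ: 0.0130, 0.0300, 0.0830, 0.1460, 0.2250, 0.3420, 0.4720, 0.6110, 0.7940, 1.0000
Σ (Xₖ−Xₖ₋₁)(Yₖ+Yₖ₋₁) = (1/10)(0.0130+0.0000) + (1/10)(0.0300+0.0130) + (1/10)(0.0830+0.0300) + (1/10)(0.1460+0.0830) + (1/10)(0.2250+0.1460) + (1/10)(0.3420+0.2250) + (1/10)(0.4720+0.3420) + (1/10)(0.6110+0.4720) + (1/10)(0.7940+0.6110) + (1/10)(1.0000+0.7940)
  = 0.0013 + 0.0043 + 0.0113 + 0.0229 + 0.0371 + 0.0567 + 0.0814 + 0.1083 + 0.1405 + 0.1794 = 0.6432
G = 1 − 0.6432 = 0.3568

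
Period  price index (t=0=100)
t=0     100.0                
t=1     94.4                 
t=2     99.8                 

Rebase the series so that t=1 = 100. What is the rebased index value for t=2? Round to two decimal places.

Rebased(t=2) = 99.8 / 94.4 × 100 = 105.7203

105.72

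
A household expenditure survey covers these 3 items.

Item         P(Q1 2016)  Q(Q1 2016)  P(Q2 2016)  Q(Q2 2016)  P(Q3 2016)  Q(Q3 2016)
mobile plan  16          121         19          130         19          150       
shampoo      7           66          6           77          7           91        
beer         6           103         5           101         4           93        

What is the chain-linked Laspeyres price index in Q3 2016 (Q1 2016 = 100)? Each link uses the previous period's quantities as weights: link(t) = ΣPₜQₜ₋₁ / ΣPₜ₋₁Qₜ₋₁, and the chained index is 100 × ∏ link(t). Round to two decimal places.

105.69

Link Q1 2016→Q2 2016:
ΣP(Q2 2016)Q(Q1 2016) = 19×121 + 6×66 + 5×103 = 2299 + 396 + 515 = 3210
ΣP(Q1 2016)Q(Q1 2016) = 16×121 + 7×66 + 6×103 = 1936 + 462 + 618 = 3016
link = 3210/3016 = 1.064324
Link Q2 2016→Q3 2016:
ΣP(Q3 2016)Q(Q2 2016) = 19×130 + 7×77 + 4×101 = 2470 + 539 + 404 = 3413
ΣP(Q2 2016)Q(Q2 2016) = 19×130 + 6×77 + 5×101 = 2470 + 462 + 505 = 3437
link = 3413/3437 = 0.993017
Chained index = 100 × 1.064324 × 0.993017 = 105.6892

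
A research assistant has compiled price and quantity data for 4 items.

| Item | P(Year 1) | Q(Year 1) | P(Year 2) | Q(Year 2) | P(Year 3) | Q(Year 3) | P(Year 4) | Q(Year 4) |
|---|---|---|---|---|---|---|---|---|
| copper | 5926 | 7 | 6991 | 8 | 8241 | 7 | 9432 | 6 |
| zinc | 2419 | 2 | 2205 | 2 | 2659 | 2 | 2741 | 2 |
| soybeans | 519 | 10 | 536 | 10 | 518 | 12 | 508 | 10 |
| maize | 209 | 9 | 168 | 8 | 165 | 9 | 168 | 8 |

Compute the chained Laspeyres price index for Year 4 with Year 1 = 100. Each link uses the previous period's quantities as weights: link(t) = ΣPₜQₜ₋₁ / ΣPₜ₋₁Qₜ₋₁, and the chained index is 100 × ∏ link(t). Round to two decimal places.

Link Year 1→Year 2:
ΣP(Year 2)Q(Year 1) = 6991×7 + 2205×2 + 536×10 + 168×9 = 48937 + 4410 + 5360 + 1512 = 60219
ΣP(Year 1)Q(Year 1) = 5926×7 + 2419×2 + 519×10 + 209×9 = 41482 + 4838 + 5190 + 1881 = 53391
link = 60219/53391 = 1.127887
Link Year 2→Year 3:
ΣP(Year 3)Q(Year 2) = 8241×8 + 2659×2 + 518×10 + 165×8 = 65928 + 5318 + 5180 + 1320 = 77746
ΣP(Year 2)Q(Year 2) = 6991×8 + 2205×2 + 536×10 + 168×8 = 55928 + 4410 + 5360 + 1344 = 67042
link = 77746/67042 = 1.159661
Link Year 3→Year 4:
ΣP(Year 4)Q(Year 3) = 9432×7 + 2741×2 + 508×12 + 168×9 = 66024 + 5482 + 6096 + 1512 = 79114
ΣP(Year 3)Q(Year 3) = 8241×7 + 2659×2 + 518×12 + 165×9 = 57687 + 5318 + 6216 + 1485 = 70706
link = 79114/70706 = 1.118915
Chained index = 100 × 1.127887 × 1.159661 × 1.118915 = 146.3503

146.35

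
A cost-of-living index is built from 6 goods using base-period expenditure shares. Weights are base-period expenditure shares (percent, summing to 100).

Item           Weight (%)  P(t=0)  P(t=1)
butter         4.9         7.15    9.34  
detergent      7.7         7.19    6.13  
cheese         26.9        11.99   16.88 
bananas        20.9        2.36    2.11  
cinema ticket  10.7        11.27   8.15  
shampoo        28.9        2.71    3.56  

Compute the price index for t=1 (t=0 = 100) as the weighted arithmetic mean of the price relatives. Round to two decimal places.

115.22

butter: 4.9 × (9.34/7.15) = 4.9 × 1.306294 = 6.4008
detergent: 7.7 × (6.13/7.19) = 7.7 × 0.852573 = 6.5648
cheese: 26.9 × (16.88/11.99) = 26.9 × 1.407840 = 37.8709
bananas: 20.9 × (2.11/2.36) = 20.9 × 0.894068 = 18.6860
cinema ticket: 10.7 × (8.15/11.27) = 10.7 × 0.723159 = 7.7378
shampoo: 28.9 × (3.56/2.71) = 28.9 × 1.313653 = 37.9646
Index = Σ wᵢ·(p₁ᵢ/p₀ᵢ) = 6.4008 + 6.5648 + 37.8709 + 18.6860 + 7.7378 + 37.9646 = 115.2249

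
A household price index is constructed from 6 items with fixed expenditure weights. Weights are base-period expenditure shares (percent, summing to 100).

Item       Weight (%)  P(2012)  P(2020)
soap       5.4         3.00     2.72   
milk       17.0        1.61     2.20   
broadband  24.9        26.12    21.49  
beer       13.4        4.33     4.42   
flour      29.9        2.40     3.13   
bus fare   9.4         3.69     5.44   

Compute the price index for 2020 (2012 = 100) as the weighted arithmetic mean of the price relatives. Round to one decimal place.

115.1

soap: 5.4 × (2.72/3.00) = 5.4 × 0.906667 = 4.8960
milk: 17.0 × (2.20/1.61) = 17.0 × 1.366460 = 23.2298
broadband: 24.9 × (21.49/26.12) = 24.9 × 0.822741 = 20.4863
beer: 13.4 × (4.42/4.33) = 13.4 × 1.020785 = 13.6785
flour: 29.9 × (3.13/2.40) = 29.9 × 1.304167 = 38.9946
bus fare: 9.4 × (5.44/3.69) = 9.4 × 1.474255 = 13.8580
Index = Σ wᵢ·(p₁ᵢ/p₀ᵢ) = 4.8960 + 23.2298 + 20.4863 + 13.6785 + 38.9946 + 13.8580 = 115.1432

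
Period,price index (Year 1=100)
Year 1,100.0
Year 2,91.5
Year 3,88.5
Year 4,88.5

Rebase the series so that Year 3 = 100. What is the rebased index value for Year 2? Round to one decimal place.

103.4

Rebased(Year 2) = 91.5 / 88.5 × 100 = 103.3898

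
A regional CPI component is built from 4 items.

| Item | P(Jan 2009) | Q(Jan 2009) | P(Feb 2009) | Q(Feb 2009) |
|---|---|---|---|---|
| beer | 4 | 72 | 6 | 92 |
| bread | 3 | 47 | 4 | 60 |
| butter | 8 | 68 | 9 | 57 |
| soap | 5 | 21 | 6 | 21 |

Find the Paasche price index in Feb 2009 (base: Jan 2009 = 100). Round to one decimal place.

129.0

Paasche price index uses current-period quantities as weights.
ΣP(Feb 2009)·Q(Feb 2009) = 6×92 + 4×60 + 9×57 + 6×21 = 552 + 240 + 513 + 126 = 1431
ΣP(Jan 2009)·Q(Feb 2009) = 4×92 + 3×60 + 8×57 + 5×21 = 368 + 180 + 456 + 105 = 1109
Index = 1431 / 1109 × 100 = 129.0352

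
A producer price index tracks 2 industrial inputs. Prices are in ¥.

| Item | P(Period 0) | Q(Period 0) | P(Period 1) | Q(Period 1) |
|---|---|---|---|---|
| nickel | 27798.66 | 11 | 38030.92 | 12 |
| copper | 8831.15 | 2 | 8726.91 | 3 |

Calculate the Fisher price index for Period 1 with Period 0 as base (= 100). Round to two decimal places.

Laspeyres component (base-period weights):
ΣP(Period 1)Q(Period 0) = 38030.92×11 + 8726.91×2 = 418340.12 + 17453.82 = 435793.94
ΣP(Period 0)Q(Period 0) = 27798.66×11 + 8831.15×2 = 305785.26 + 17662.3 = 323447.56
L = 435793.94 / 323447.56 × 100 = 134.7340
Paasche component (current-period weights):
ΣP(Period 1)Q(Period 1) = 38030.92×12 + 8726.91×3 = 456371.04 + 26180.73 = 482551.77
ΣP(Period 0)Q(Period 1) = 27798.66×12 + 8831.15×3 = 333583.92 + 26493.45 = 360077.37
P = 482551.77 / 360077.37 × 100 = 134.0134
Fisher = √(L × P) = √(134.7340 × 134.0134) = 134.3732

134.37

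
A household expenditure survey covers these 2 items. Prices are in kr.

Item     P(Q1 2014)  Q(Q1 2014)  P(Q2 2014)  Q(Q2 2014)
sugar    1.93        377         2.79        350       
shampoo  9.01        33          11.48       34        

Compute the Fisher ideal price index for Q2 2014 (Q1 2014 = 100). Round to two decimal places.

Laspeyres component (base-period weights):
ΣP(Q2 2014)Q(Q1 2014) = 2.79×377 + 11.48×33 = 1051.83 + 378.84 = 1430.67
ΣP(Q1 2014)Q(Q1 2014) = 1.93×377 + 9.01×33 = 727.61 + 297.33 = 1024.94
L = 1430.67 / 1024.94 × 100 = 139.5857
Paasche component (current-period weights):
ΣP(Q2 2014)Q(Q2 2014) = 2.79×350 + 11.48×34 = 976.5 + 390.32 = 1366.82
ΣP(Q1 2014)Q(Q2 2014) = 1.93×350 + 9.01×34 = 675.5 + 306.34 = 981.84
P = 1366.82 / 981.84 × 100 = 139.2101
Fisher = √(L × P) = √(139.5857 × 139.2101) = 139.3978

139.40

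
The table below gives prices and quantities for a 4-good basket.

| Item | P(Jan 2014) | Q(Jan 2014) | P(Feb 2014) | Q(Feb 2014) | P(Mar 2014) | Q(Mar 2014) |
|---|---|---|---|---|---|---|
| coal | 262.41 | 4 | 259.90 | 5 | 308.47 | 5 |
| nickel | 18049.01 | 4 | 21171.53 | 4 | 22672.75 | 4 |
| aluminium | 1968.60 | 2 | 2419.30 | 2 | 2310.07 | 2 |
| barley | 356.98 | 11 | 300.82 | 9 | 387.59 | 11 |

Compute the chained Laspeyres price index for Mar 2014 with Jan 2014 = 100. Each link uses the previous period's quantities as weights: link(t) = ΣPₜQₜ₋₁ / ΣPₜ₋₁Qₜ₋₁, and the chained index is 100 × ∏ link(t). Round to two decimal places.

124.16

Link Jan 2014→Feb 2014:
ΣP(Feb 2014)Q(Jan 2014) = 259.90×4 + 21171.53×4 + 2419.30×2 + 300.82×11 = 1039.6 + 84686.12 + 4838.6 + 3309.02 = 93873.34
ΣP(Jan 2014)Q(Jan 2014) = 262.41×4 + 18049.01×4 + 1968.60×2 + 356.98×11 = 1049.64 + 72196.04 + 3937.2 + 3926.78 = 81109.66
link = 93873.34/81109.66 = 1.157363
Link Feb 2014→Mar 2014:
ΣP(Mar 2014)Q(Feb 2014) = 308.47×5 + 22672.75×4 + 2310.07×2 + 387.59×9 = 1542.35 + 90691 + 4620.14 + 3488.31 = 100341.8
ΣP(Feb 2014)Q(Feb 2014) = 259.90×5 + 21171.53×4 + 2419.30×2 + 300.82×9 = 1299.5 + 84686.12 + 4838.6 + 2707.38 = 93531.6
link = 100341.8/93531.6 = 1.072812
Chained index = 100 × 1.157363 × 1.072812 = 124.1633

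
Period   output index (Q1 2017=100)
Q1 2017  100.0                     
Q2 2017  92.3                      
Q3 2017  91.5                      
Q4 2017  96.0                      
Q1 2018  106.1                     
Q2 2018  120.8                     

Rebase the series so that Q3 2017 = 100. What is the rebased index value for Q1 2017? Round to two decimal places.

109.29

Rebased(Q1 2017) = 100.0 / 91.5 × 100 = 109.2896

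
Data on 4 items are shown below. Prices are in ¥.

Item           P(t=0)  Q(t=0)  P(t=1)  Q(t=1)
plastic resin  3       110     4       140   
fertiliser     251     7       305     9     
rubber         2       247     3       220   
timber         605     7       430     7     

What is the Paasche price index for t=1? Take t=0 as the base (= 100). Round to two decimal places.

94.85

Paasche price index uses current-period quantities as weights.
ΣP(t=1)·Q(t=1) = 4×140 + 305×9 + 3×220 + 430×7 = 560 + 2745 + 660 + 3010 = 6975
ΣP(t=0)·Q(t=1) = 3×140 + 251×9 + 2×220 + 605×7 = 420 + 2259 + 440 + 4235 = 7354
Index = 6975 / 7354 × 100 = 94.8463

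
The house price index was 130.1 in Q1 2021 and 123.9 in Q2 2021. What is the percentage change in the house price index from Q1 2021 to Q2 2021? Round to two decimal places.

Change = (123.9 − 130.1) / 130.1 × 100
       = -6.2 / 130.1 × 100 = -4.7656%

-4.77%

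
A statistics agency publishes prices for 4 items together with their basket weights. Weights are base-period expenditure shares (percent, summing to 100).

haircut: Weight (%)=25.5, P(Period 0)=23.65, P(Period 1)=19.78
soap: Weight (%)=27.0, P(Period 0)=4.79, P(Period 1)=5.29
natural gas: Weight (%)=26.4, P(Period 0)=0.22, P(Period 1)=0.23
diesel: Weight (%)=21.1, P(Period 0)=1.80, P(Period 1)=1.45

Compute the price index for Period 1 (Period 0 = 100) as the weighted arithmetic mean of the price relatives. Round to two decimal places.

95.74

haircut: 25.5 × (19.78/23.65) = 25.5 × 0.836364 = 21.3273
soap: 27.0 × (5.29/4.79) = 27.0 × 1.104384 = 29.8184
natural gas: 26.4 × (0.23/0.22) = 26.4 × 1.045455 = 27.6000
diesel: 21.1 × (1.45/1.80) = 21.1 × 0.805556 = 16.9972
Index = Σ wᵢ·(p₁ᵢ/p₀ᵢ) = 21.3273 + 29.8184 + 27.6000 + 16.9972 = 95.7429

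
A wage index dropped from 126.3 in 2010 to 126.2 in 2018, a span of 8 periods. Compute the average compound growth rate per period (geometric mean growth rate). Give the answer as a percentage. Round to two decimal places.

-0.01%

Growth factor = (126.2/126.3)^(1/8) = (0.999208)^(1/8) = 0.999901
Growth rate = 0.999901 − 1 = -0.000099 = -0.0099%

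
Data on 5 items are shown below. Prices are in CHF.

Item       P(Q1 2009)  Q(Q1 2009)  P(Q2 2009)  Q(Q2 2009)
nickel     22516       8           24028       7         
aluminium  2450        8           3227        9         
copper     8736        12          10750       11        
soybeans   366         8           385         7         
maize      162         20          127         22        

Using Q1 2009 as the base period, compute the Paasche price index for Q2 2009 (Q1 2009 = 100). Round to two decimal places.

Paasche price index uses current-period quantities as weights.
ΣP(Q2 2009)·Q(Q2 2009) = 24028×7 + 3227×9 + 10750×11 + 385×7 + 127×22 = 168196 + 29043 + 118250 + 2695 + 2794 = 320978
ΣP(Q1 2009)·Q(Q2 2009) = 22516×7 + 2450×9 + 8736×11 + 366×7 + 162×22 = 157612 + 22050 + 96096 + 2562 + 3564 = 281884
Index = 320978 / 281884 × 100 = 113.8688

113.87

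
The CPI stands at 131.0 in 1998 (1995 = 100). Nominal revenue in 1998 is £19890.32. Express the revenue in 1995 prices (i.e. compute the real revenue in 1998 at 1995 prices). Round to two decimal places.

15183.45

Real = Nominal ÷ (Index/100) = 19890.32 ÷ (131.0/100)
     = 19890.32 ÷ 1.310 = 15183.4504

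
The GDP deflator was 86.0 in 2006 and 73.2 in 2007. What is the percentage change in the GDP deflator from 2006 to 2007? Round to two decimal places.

Change = (73.2 − 86.0) / 86.0 × 100
       = -12.8 / 86.0 × 100 = -14.8837%

-14.88%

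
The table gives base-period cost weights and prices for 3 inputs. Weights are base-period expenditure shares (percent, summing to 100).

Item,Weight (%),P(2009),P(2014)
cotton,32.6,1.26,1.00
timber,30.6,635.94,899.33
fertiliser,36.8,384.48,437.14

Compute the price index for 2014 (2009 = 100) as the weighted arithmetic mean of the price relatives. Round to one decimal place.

cotton: 32.6 × (1.00/1.26) = 32.6 × 0.793651 = 25.8730
timber: 30.6 × (899.33/635.94) = 30.6 × 1.414174 = 43.2737
fertiliser: 36.8 × (437.14/384.48) = 36.8 × 1.136964 = 41.8403
Index = Σ wᵢ·(p₁ᵢ/p₀ᵢ) = 25.8730 + 43.2737 + 41.8403 = 110.9870

111.0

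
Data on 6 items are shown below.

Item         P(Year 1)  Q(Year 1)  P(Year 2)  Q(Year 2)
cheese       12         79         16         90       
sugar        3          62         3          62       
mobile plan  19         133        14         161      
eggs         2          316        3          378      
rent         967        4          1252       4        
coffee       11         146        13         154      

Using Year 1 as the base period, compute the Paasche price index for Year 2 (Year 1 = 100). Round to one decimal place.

Paasche price index uses current-period quantities as weights.
ΣP(Year 2)·Q(Year 2) = 16×90 + 3×62 + 14×161 + 3×378 + 1252×4 + 13×154 = 1440 + 186 + 2254 + 1134 + 5008 + 2002 = 12024
ΣP(Year 1)·Q(Year 2) = 12×90 + 3×62 + 19×161 + 2×378 + 967×4 + 11×154 = 1080 + 186 + 3059 + 756 + 3868 + 1694 = 10643
Index = 12024 / 10643 × 100 = 112.9757

113.0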